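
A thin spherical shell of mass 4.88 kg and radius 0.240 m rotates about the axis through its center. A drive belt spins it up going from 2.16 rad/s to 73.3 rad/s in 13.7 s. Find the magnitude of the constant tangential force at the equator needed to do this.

F ≈ 4.05 N

I = (2/3)MR² = (2/3)(4.88)(0.240)² = 0.1874 kg·m².
α = Δω/Δt = (73.3 − 2.16)/13.7 = 5.193 rad/s².
The required torque is τ = Iα = (0.1874)(5.193) = 0.9731 N·m.
A tangential force at the equator gives τ = FR, so F = τ/R = 0.9731/0.240 = 4.054 N.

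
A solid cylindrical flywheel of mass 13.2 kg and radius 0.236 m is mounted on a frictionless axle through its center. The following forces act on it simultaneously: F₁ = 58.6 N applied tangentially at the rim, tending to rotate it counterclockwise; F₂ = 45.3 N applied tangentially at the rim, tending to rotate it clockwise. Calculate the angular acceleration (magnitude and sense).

I = ½MR² = (1/2)(13.2)(0.236)² = 0.3676 kg·m².
Taking counterclockwise as positive: τ₁ = +(58.6)(0.236) = +13.83 N·m; τ₂ = −(45.3)(0.236) = −10.69 N·m.
Net torque τ = 3.139 N·m.
α = τ/I = 3.139/0.3676 = 8.539 rad/s².

α ≈ 8.54 rad/s², counterclockwise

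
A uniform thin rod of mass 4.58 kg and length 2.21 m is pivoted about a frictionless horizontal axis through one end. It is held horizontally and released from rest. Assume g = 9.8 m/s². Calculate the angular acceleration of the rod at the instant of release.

α ≈ 6.65 rad/s²

About the pivot, I = (1/3)ML² = (1/3)(4.58)(2.21)² = 7.456 kg·m².
The weight acts at the center, a distance L/2 = 1.105 m from the pivot; τ = Mg(L/2) = 49.60 N·m.
α = τ/I = 49.60/7.456 = 6.652 rad/s².
(Equivalently α = (3g/(2L)) = 6.652 rad/s².)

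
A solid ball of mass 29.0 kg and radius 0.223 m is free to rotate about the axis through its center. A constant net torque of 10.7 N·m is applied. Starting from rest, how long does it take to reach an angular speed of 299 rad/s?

t ≈ 16.1 s

I = (2/5)MR² = (2/5)(29.0)(0.223)² = 0.5769 kg·m².
α = τ/I = 10.7/0.5769 = 18.55 rad/s².
ω = αt ⇒ t = ω/α = 299/18.55 = 16.12 s.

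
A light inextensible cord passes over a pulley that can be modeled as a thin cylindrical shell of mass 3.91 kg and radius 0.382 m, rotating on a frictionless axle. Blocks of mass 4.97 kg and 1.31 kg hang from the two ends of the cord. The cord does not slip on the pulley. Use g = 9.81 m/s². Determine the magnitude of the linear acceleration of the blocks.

a ≈ 3.52 m/s²

I = MR² = (3.91)(0.382)² = 0.5706 kg·m².
Heavier block: m₁g − T₁ = m₁a. Lighter block: T₂ − m₂g = m₂a.
Pulley: (T₁ − T₂)R = Iα = I(a/R), so T₁ − T₂ = (I/R²)a = 1·M_p a = 3.910·a.
Adding the three: (m₁ − m₂)g = (m₁ + m₂ + 3.910)a, so a = (4.97 − 1.31)(9.81)/(4.97 + 1.31 + 3.910) = 3.524 m/s².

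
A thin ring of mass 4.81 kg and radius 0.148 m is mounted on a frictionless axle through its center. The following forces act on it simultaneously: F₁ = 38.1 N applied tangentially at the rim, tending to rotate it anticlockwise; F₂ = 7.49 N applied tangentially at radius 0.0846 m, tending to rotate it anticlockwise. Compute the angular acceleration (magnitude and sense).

α ≈ 59.5 rad/s², anticlockwise

I = MR² = (4.81)(0.148)² = 0.1054 kg·m².
Taking anticlockwise as positive: τ₁ = +(38.1)(0.148) = +5.639 N·m; τ₂ = +(7.49)(0.0846) = +0.6337 N·m.
Net torque τ = 6.272 N·m.
α = τ/I = 6.272/0.1054 = 59.53 rad/s².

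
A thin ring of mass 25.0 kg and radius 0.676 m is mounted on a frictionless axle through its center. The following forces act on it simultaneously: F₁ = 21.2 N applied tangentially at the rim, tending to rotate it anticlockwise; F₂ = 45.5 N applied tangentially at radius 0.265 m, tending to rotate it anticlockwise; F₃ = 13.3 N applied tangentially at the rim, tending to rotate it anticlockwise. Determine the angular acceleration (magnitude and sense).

I = MR² = (25.0)(0.676)² = 11.42 kg·m².
Taking anticlockwise as positive: τ₁ = +(21.2)(0.676) = +14.33 N·m; τ₂ = +(45.5)(0.265) = +12.06 N·m; τ₃ = +(13.3)(0.676) = +8.991 N·m.
Net torque τ = 35.38 N·m.
α = τ/I = 35.38/11.42 = 3.097 rad/s².

α ≈ 3.10 rad/s², anticlockwise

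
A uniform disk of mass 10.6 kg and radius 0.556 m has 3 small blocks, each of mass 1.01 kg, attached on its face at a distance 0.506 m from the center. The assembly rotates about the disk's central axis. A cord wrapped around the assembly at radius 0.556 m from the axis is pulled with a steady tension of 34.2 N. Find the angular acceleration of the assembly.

α ≈ 7.88 rad/s²

I_disk = ½MR² = ½(10.6)(0.556)² = 1.638 kg·m².
I_blocks = 3·m·r² = 3(1.01)(0.506)² = 0.7758 kg·m².
Total I = 2.414 kg·m².
τ = F r = (34.2)(0.556) = 19.02 N·m.
α = τ/I = 19.02/2.414 = 7.876 rad/s².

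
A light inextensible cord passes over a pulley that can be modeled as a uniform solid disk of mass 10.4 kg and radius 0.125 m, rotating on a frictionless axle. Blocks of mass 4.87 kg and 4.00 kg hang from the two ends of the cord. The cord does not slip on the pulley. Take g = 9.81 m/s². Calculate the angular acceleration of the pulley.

α ≈ 4.85 rad/s²

I = ½MR² = (1/2)(10.4)(0.125)² = 0.08125 kg·m².
Heavier block: m₁g − T₁ = m₁a. Lighter block: T₂ − m₂g = m₂a.
Pulley: (T₁ − T₂)R = Iα = I(a/R), so T₁ − T₂ = (I/R²)a = (1/2)M_p a = 5.200·a.
Adding the three: (m₁ − m₂)g = (m₁ + m₂ + 5.200)a, so a = (4.87 − 4.00)(9.81)/(4.87 + 4.00 + 5.200) = 0.6066 m/s².
α = a/R = 0.6066/0.125 = 4.853 rad/s².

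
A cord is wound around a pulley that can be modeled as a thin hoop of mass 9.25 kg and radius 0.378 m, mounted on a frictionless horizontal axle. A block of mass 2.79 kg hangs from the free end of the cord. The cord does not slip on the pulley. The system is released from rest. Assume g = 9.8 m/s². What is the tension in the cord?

T ≈ 21.0 N

I = MR² = (9.25)(0.378)² = 1.322 kg·m².
Block: mg − T = ma. Pulley: TR = Iα. No-slip: a = αR, so T = (I/R²)a = 9.250·a.
Then mg = (m + 9.250)a, so a = (2.79)(9.8)/(2.79 + 9.250) = 2.271 m/s².
T = 9.250·a = 21.01 N.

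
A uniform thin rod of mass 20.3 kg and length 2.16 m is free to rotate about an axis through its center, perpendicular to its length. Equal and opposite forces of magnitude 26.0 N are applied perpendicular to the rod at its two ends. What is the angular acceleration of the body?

I = (1/12)ML² = (1/12)(20.3)(2.16)² = 7.893 kg·m².
The couple gives τ = F·(L/2) + F·(L/2) = F L = (26.0)(2.16) = 56.16 N·m.
From τ = Iα: α = 56.16/7.893 = 7.115 rad/s².

α ≈ 7.12 rad/s²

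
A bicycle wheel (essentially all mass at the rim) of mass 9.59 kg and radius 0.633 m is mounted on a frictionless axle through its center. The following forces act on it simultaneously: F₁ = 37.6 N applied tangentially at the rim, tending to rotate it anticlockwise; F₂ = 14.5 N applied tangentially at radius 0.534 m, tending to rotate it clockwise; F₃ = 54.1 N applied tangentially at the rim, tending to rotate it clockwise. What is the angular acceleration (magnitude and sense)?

α ≈ 4.73 rad/s², clockwise

I = MR² = (9.59)(0.633)² = 3.843 kg·m².
Taking anticlockwise as positive: τ₁ = +(37.6)(0.633) = +23.80 N·m; τ₂ = −(14.5)(0.534) = −7.743 N·m; τ₃ = −(54.1)(0.633) = −34.25 N·m.
Net torque τ = -18.19 N·m.
α = τ/I = -18.19/3.843 = -4.733 rad/s².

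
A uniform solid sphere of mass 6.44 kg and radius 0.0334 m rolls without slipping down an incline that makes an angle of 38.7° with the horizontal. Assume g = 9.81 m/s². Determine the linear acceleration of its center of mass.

Translation along the incline: Mg sinθ − f = Ma.
Rotation about the center: fR = Iα with I = (2/5)MR². No-slip gives a = αR, so f = (I/R²)a = (2/5)M a.
Substituting: Mg sinθ = (1 + 0.4000)Ma, so a = g sinθ/(1 + 0.4000) = (9.81) sin 38.7° / 1.400 = 4.381 m/s².

a ≈ 4.38 m/s²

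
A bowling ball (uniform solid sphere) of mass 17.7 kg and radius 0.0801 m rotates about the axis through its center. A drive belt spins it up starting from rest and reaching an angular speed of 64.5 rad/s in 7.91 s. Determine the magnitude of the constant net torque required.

I = (2/5)MR² = (2/5)(17.7)(0.0801)² = 0.04543 kg·m².
α = Δω/Δt = (64.5 − 0)/7.91 = 8.154 rad/s².
τ = Iα = (0.04543)(8.154) = 0.3704 N·m.

τ ≈ 0.370 N·m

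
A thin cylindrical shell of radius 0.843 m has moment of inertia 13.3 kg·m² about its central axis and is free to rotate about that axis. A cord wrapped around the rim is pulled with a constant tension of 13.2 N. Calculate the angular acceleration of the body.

τ = F R = (13.2)(0.843) = 11.13 N·m.
Newton's second law for rotation, τ = Iα, gives α = τ/I = 11.13/13.30 = 0.8367 rad/s².

α ≈ 0.837 rad/s²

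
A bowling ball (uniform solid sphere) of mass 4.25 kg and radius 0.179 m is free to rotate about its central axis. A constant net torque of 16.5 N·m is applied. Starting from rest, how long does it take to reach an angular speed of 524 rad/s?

I = (2/5)MR² = (2/5)(4.25)(0.179)² = 0.05447 kg·m².
α = τ/I = 16.5/0.05447 = 302.9 rad/s².
ω = αt ⇒ t = ω/α = 524/302.9 = 1.730 s.

t ≈ 1.73 s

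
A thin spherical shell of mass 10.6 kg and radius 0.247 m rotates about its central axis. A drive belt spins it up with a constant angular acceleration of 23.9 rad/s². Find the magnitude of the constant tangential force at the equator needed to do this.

F ≈ 41.7 N

I = (2/3)MR² = (2/3)(10.6)(0.247)² = 0.4311 kg·m².
The required torque is τ = Iα = (0.4311)(23.90) = 10.30 N·m.
A tangential force at the equator gives τ = FR, so F = τ/R = 10.30/0.247 = 41.72 N.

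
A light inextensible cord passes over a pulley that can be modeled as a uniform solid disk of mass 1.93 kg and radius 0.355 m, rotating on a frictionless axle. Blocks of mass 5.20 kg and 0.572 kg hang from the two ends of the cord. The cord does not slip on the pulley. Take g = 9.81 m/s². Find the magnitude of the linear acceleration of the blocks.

I = ½MR² = (1/2)(1.93)(0.355)² = 0.1216 kg·m².
Heavier block: m₁g − T₁ = m₁a. Lighter block: T₂ − m₂g = m₂a.
Pulley: (T₁ − T₂)R = Iα = I(a/R), so T₁ − T₂ = (I/R²)a = (1/2)M_p a = 0.9650·a.
Adding the three: (m₁ − m₂)g = (m₁ + m₂ + 0.9650)a, so a = (5.20 − 0.572)(9.81)/(5.20 + 0.572 + 0.9650) = 6.739 m/s².

a ≈ 6.74 m/s²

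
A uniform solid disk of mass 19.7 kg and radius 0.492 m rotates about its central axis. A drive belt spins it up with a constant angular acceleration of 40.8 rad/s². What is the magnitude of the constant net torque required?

τ ≈ 97.3 N·m

I = ½MR² = (1/2)(19.7)(0.492)² = 2.384 kg·m².
τ = Iα = (2.384)(40.80) = 97.28 N·m.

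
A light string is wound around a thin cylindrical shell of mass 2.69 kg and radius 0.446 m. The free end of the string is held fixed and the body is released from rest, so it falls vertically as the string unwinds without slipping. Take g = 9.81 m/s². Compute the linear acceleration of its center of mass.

Translation: Mg − T = Ma. Rotation about the center: TR = Iα with I = MR².
With a = αR: T = (I/R²)a = M a, so Mg = (1 + 1.000)Ma.
a = g/(1 + 1.000) = 9.81/2.000 = 4.905 m/s².

a ≈ 4.91 m/s²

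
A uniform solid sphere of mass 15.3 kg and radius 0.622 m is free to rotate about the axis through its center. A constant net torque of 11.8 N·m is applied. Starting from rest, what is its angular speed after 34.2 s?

ω ≈ 170 rad/s

I = (2/5)MR² = (2/5)(15.3)(0.622)² = 2.368 kg·m².
α = τ/I = 11.8/2.368 = 4.984 rad/s².
ω = ω₀ + αt = 0 + (4.984)(34.2) = 170.4 rad/s.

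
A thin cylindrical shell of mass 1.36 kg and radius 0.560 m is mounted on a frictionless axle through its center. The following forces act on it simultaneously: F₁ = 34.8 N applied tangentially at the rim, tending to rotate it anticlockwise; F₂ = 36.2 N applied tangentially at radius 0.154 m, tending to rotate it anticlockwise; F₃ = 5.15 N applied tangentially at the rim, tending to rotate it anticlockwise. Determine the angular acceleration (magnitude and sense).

I = MR² = (1.36)(0.560)² = 0.4265 kg·m².
Taking anticlockwise as positive: τ₁ = +(34.8)(0.560) = +19.49 N·m; τ₂ = +(36.2)(0.154) = +5.575 N·m; τ₃ = +(5.15)(0.560) = +2.884 N·m.
Net torque τ = 27.95 N·m.
α = τ/I = 27.95/0.4265 = 65.53 rad/s².

α ≈ 65.5 rad/s², anticlockwise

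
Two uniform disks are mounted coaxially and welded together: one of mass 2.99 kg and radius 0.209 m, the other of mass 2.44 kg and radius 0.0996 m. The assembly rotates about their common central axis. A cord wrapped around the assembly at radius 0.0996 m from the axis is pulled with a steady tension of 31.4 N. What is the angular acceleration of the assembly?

α ≈ 40.4 rad/s²

I = ½M₁R₁² + ½M₂R₂² = ½(2.99)(0.209)² + ½(2.44)(0.0996)² = 0.07741 kg·m².
τ = F r = (31.4)(0.0996) = 3.127 N·m.
α = τ/I = 3.127/0.07741 = 40.40 rad/s².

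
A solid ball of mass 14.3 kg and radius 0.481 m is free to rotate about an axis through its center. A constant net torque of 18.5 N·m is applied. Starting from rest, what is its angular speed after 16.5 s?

ω ≈ 231 rad/s

I = (2/5)MR² = (2/5)(14.3)(0.481)² = 1.323 kg·m².
α = τ/I = 18.5/1.323 = 13.98 rad/s².
ω = ω₀ + αt = 0 + (13.98)(16.5) = 230.7 rad/s.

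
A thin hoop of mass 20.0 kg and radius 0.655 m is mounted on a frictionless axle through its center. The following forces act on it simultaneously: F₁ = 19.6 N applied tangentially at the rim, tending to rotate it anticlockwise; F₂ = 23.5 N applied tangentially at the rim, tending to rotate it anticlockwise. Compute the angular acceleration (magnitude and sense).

I = MR² = (20.0)(0.655)² = 8.581 kg·m².
Taking anticlockwise as positive: τ₁ = +(19.6)(0.655) = +12.84 N·m; τ₂ = +(23.5)(0.655) = +15.39 N·m.
Net torque τ = 28.23 N·m.
α = τ/I = 28.23/8.581 = 3.290 rad/s².

α ≈ 3.29 rad/s², anticlockwise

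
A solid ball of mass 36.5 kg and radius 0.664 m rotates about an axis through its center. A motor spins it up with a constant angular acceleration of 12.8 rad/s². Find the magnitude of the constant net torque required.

τ ≈ 82.4 N·m

I = (2/5)MR² = (2/5)(36.5)(0.664)² = 6.437 kg·m².
τ = Iα = (6.437)(12.80) = 82.39 N·m.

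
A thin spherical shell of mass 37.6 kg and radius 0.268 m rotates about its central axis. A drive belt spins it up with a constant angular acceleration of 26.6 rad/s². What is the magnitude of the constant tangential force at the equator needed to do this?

F ≈ 179 N

I = (2/3)MR² = (2/3)(37.6)(0.268)² = 1.800 kg·m².
The required torque is τ = Iα = (1.800)(26.60) = 47.89 N·m.
A tangential force at the equator gives τ = FR, so F = τ/R = 47.89/0.268 = 178.7 N.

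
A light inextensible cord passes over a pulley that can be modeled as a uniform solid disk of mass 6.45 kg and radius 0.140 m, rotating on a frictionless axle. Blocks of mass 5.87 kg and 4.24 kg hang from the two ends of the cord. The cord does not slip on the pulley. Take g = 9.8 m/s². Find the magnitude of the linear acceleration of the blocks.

I = ½MR² = (1/2)(6.45)(0.140)² = 0.06321 kg·m².
Heavier block: m₁g − T₁ = m₁a. Lighter block: T₂ − m₂g = m₂a.
Pulley: (T₁ − T₂)R = Iα = I(a/R), so T₁ − T₂ = (I/R²)a = (1/2)M_p a = 3.225·a.
Adding the three: (m₁ − m₂)g = (m₁ + m₂ + 3.225)a, so a = (5.87 − 4.24)(9.8)/(5.87 + 4.24 + 3.225) = 1.198 m/s².

a ≈ 1.20 m/s²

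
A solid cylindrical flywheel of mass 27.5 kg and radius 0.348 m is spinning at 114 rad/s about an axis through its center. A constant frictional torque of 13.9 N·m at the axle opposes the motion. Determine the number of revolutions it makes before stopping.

≈ 124 revolutions

I = ½MR² = (1/2)(27.5)(0.348)² = 1.665 kg·m².
The net torque has magnitude 13.9 N·m, opposing ω.
|α| = τ/I = 13.90/1.665 = 8.347 rad/s² (deceleration).
ω² = ω₀² − 2|α|θ with ω = 0 ⇒ θ = ω₀²/(2|α|) = 778.4 rad = 123.9 rev.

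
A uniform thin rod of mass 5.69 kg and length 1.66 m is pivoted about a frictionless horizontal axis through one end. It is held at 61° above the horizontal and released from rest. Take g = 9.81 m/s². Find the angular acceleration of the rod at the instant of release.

About the pivot, I = (1/3)ML² = (1/3)(5.69)(1.66)² = 5.226 kg·m².
The weight acts at the center, a distance L/2 = 0.8300 m from the pivot; τ = Mg(L/2) cos 61° = 22.46 N·m.
α = τ/I = 22.46/5.226 = 4.298 rad/s².

α ≈ 4.30 rad/s²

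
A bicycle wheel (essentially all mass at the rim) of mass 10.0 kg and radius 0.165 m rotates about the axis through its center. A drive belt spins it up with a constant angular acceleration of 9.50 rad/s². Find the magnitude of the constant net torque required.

I = MR² = (10.0)(0.165)² = 0.2723 kg·m².
τ = Iα = (0.2723)(9.500) = 2.586 N·m.

τ ≈ 2.59 N·m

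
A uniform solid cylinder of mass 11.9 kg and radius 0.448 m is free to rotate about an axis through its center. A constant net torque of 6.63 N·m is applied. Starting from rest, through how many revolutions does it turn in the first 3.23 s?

≈ 4.61 revolutions

I = ½MR² = (1/2)(11.9)(0.448)² = 1.194 kg·m².
α = τ/I = 6.63/1.194 = 5.552 rad/s².
θ = ½αt² = ½(5.552)(3.23)² = 28.96 rad.
Revolutions = θ/(2π) = 4.609.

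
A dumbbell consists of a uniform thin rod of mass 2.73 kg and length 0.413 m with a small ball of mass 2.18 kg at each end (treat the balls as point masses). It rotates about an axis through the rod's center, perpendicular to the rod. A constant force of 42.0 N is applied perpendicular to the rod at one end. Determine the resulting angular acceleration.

α ≈ 38.6 rad/s²

I_rod = (1/12)ML² = (1/12)(2.73)(0.413)² = 0.03880 kg·m².
I_balls = 2·m·(L/2)² = 2(2.18)(0.2065)² = 0.1859 kg·m².
Total I = 0.2247 kg·m².
τ = F·(L/2) = (42.0)(0.206) = 8.673 N·m.
α = τ/I = 8.673/0.2247 = 38.59 rad/s².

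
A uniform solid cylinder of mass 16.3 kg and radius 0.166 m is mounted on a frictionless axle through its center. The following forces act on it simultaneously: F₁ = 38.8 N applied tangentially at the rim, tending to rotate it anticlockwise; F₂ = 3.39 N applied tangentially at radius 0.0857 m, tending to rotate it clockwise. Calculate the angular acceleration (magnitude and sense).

α ≈ 27.4 rad/s², anticlockwise

I = ½MR² = (1/2)(16.3)(0.166)² = 0.2246 kg·m².
Taking anticlockwise as positive: τ₁ = +(38.8)(0.166) = +6.441 N·m; τ₂ = −(3.39)(0.0857) = −0.2905 N·m.
Net torque τ = 6.150 N·m.
α = τ/I = 6.150/0.2246 = 27.39 rad/s².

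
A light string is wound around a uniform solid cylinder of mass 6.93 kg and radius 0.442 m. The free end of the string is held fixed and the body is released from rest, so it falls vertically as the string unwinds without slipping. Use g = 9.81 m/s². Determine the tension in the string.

Translation: Mg − T = Ma. Rotation about the center: TR = Iα with I = ½MR².
With a = αR: T = (I/R²)a = (1/2)M a, so Mg = (1 + 0.5000)Ma.
a = g/(1 + 0.5000) = 9.81/1.500 = 6.540 m/s².
T = 0.5000·M·a = (0.5000)(6.93)(6.540) = 22.66 N.

T ≈ 22.7 N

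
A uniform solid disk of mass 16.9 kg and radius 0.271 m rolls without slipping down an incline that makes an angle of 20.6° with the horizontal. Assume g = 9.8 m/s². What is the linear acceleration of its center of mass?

a ≈ 2.30 m/s²

Translation along the incline: Mg sinθ − f = Ma.
Rotation about the center: fR = Iα with I = ½MR². No-slip gives a = αR, so f = (I/R²)a = (1/2)M a.
Substituting: Mg sinθ = (1 + 0.5000)Ma, so a = g sinθ/(1 + 0.5000) = (9.8) sin 20.6° / 1.500 = 2.299 m/s².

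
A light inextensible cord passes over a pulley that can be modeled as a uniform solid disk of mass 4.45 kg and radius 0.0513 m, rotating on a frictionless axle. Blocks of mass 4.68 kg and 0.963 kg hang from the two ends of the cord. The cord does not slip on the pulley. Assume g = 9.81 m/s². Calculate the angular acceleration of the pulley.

I = ½MR² = (1/2)(4.45)(0.0513)² = 0.005856 kg·m².
Heavier block: m₁g − T₁ = m₁a. Lighter block: T₂ − m₂g = m₂a.
Pulley: (T₁ − T₂)R = Iα = I(a/R), so T₁ − T₂ = (I/R²)a = (1/2)M_p a = 2.225·a.
Adding the three: (m₁ − m₂)g = (m₁ + m₂ + 2.225)a, so a = (4.68 − 0.963)(9.81)/(4.68 + 0.963 + 2.225) = 4.634 m/s².
α = a/R = 4.634/0.0513 = 90.34 rad/s².

α ≈ 90.3 rad/s²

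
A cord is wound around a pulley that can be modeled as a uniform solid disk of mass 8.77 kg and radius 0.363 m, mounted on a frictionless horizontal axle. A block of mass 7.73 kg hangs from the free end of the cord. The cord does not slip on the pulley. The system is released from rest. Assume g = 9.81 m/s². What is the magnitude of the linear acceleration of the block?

I = ½MR² = (1/2)(8.77)(0.363)² = 0.5778 kg·m².
Block: mg − T = ma. Pulley: TR = Iα. No-slip: a = αR, so T = (I/R²)a = 4.385·a.
Then mg = (m + 4.385)a, so a = (7.73)(9.81)/(7.73 + 4.385) = 6.259 m/s².

a ≈ 6.26 m/s²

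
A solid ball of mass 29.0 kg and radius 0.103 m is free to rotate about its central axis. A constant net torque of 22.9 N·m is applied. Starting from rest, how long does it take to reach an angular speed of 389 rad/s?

I = (2/5)MR² = (2/5)(29.0)(0.103)² = 0.1231 kg·m².
α = τ/I = 22.9/0.1231 = 186.1 rad/s².
ω = αt ⇒ t = ω/α = 389/186.1 = 2.090 s.

t ≈ 2.09 s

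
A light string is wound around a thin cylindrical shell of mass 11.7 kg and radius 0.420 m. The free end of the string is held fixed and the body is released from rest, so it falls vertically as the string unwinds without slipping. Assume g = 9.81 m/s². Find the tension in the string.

T ≈ 57.4 N

Translation: Mg − T = Ma. Rotation about the center: TR = Iα with I = MR².
With a = αR: T = (I/R²)a = M a, so Mg = (1 + 1.000)Ma.
a = g/(1 + 1.000) = 9.81/2.000 = 4.905 m/s².
T = 1.000·M·a = (1.000)(11.7)(4.905) = 57.39 N.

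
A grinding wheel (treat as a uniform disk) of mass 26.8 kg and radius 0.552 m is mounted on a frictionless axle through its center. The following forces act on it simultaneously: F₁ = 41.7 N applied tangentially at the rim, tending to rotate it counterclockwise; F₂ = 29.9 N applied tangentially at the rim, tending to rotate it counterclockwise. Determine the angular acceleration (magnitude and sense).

α ≈ 9.68 rad/s², counterclockwise

I = ½MR² = (1/2)(26.8)(0.552)² = 4.083 kg·m².
Taking counterclockwise as positive: τ₁ = +(41.7)(0.552) = +23.02 N·m; τ₂ = +(29.9)(0.552) = +16.50 N·m.
Net torque τ = 39.52 N·m.
α = τ/I = 39.52/4.083 = 9.680 rad/s².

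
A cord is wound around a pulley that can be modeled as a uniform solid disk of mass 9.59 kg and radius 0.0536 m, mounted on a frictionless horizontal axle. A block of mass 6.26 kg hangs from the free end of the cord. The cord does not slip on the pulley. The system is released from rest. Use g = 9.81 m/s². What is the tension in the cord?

I = ½MR² = (1/2)(9.59)(0.0536)² = 0.01378 kg·m².
Block: mg − T = ma. Pulley: TR = Iα. No-slip: a = αR, so T = (I/R²)a = 4.795·a.
Then mg = (m + 4.795)a, so a = (6.26)(9.81)/(6.26 + 4.795) = 5.555 m/s².
T = 4.795·a = 26.64 N.

T ≈ 26.6 N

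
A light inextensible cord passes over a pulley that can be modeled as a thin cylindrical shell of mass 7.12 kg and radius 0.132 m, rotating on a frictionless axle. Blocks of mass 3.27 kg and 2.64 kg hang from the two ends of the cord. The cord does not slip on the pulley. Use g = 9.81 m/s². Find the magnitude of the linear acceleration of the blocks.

a ≈ 0.474 m/s²

I = MR² = (7.12)(0.132)² = 0.1241 kg·m².
Heavier block: m₁g − T₁ = m₁a. Lighter block: T₂ − m₂g = m₂a.
Pulley: (T₁ − T₂)R = Iα = I(a/R), so T₁ − T₂ = (I/R²)a = 1·M_p a = 7.120·a.
Adding the three: (m₁ − m₂)g = (m₁ + m₂ + 7.120)a, so a = (3.27 − 2.64)(9.81)/(3.27 + 2.64 + 7.120) = 0.4743 m/s².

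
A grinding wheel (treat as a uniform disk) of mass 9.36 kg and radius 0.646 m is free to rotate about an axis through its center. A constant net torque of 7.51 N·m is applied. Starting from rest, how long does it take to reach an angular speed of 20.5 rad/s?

t ≈ 5.33 s

I = ½MR² = (1/2)(9.36)(0.646)² = 1.953 kg·m².
α = τ/I = 7.51/1.953 = 3.845 rad/s².
ω = αt ⇒ t = ω/α = 20.5/3.845 = 5.331 s.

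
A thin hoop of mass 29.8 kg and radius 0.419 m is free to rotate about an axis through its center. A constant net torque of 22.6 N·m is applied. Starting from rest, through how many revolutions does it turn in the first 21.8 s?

I = MR² = (29.8)(0.419)² = 5.232 kg·m².
α = τ/I = 22.6/5.232 = 4.320 rad/s².
θ = ½αt² = ½(4.320)(21.8)² = 1026 rad.
Revolutions = θ/(2π) = 163.4.

≈ 163 revolutions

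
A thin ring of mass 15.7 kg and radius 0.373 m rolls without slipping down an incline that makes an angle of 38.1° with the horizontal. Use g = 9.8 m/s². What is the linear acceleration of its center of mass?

Translation along the incline: Mg sinθ − f = Ma.
Rotation about the center: fR = Iα with I = MR². No-slip gives a = αR, so f = (I/R²)a = M a.
Substituting: Mg sinθ = (1 + 1.000)Ma, so a = g sinθ/(1 + 1.000) = (9.8) sin 38.1° / 2.000 = 3.023 m/s².

a ≈ 3.02 m/s²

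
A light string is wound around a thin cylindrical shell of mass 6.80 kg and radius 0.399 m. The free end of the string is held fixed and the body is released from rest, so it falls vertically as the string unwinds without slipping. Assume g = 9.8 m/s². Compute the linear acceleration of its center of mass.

Translation: Mg − T = Ma. Rotation about the center: TR = Iα with I = MR².
With a = αR: T = (I/R²)a = M a, so Mg = (1 + 1.000)Ma.
a = g/(1 + 1.000) = 9.8/2.000 = 4.900 m/s².

a ≈ 4.90 m/s²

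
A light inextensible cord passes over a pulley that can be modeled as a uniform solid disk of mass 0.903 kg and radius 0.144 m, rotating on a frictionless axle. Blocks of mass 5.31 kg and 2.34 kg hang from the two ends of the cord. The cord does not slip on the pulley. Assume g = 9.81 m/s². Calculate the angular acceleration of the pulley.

α ≈ 25.0 rad/s²

I = ½MR² = (1/2)(0.903)(0.144)² = 0.009362 kg·m².
Heavier block: m₁g − T₁ = m₁a. Lighter block: T₂ − m₂g = m₂a.
Pulley: (T₁ − T₂)R = Iα = I(a/R), so T₁ − T₂ = (I/R²)a = (1/2)M_p a = 0.4515·a.
Adding the three: (m₁ − m₂)g = (m₁ + m₂ + 0.4515)a, so a = (5.31 − 2.34)(9.81)/(5.31 + 2.34 + 0.4515) = 3.596 m/s².
α = a/R = 3.596/0.144 = 24.97 rad/s².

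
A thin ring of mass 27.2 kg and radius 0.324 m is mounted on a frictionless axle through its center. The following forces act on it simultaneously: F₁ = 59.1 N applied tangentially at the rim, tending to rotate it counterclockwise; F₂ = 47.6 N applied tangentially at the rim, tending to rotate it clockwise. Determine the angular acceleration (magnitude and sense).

α ≈ 1.30 rad/s², counterclockwise

I = MR² = (27.2)(0.324)² = 2.855 kg·m².
Taking counterclockwise as positive: τ₁ = +(59.1)(0.324) = +19.15 N·m; τ₂ = −(47.6)(0.324) = −15.42 N·m.
Net torque τ = 3.726 N·m.
α = τ/I = 3.726/2.855 = 1.305 rad/s².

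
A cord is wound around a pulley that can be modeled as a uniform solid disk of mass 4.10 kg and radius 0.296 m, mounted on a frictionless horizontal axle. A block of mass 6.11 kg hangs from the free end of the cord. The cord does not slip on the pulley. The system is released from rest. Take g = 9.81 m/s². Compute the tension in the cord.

I = ½MR² = (1/2)(4.10)(0.296)² = 0.1796 kg·m².
Block: mg − T = ma. Pulley: TR = Iα. No-slip: a = αR, so T = (I/R²)a = 2.050·a.
Then mg = (m + 2.050)a, so a = (6.11)(9.81)/(6.11 + 2.050) = 7.345 m/s².
T = 2.050·a = 15.06 N.

T ≈ 15.1 N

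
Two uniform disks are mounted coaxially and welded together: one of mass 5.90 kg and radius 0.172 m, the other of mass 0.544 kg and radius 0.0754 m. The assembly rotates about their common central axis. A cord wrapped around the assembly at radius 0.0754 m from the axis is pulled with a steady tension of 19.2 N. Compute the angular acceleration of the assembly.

α ≈ 16.3 rad/s²

I = ½M₁R₁² + ½M₂R₂² = ½(5.90)(0.172)² + ½(0.544)(0.0754)² = 0.08882 kg·m².
τ = F r = (19.2)(0.0754) = 1.448 N·m.
α = τ/I = 1.448/0.08882 = 16.30 rad/s².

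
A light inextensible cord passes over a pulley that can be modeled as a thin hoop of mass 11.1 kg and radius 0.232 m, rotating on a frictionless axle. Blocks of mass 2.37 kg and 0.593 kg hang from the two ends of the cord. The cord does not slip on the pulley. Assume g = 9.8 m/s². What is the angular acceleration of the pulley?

α ≈ 5.34 rad/s²

I = MR² = (11.1)(0.232)² = 0.5974 kg·m².
Heavier block: m₁g − T₁ = m₁a. Lighter block: T₂ − m₂g = m₂a.
Pulley: (T₁ − T₂)R = Iα = I(a/R), so T₁ − T₂ = (I/R²)a = 1·M_p a = 11.10·a.
Adding the three: (m₁ − m₂)g = (m₁ + m₂ + 11.10)a, so a = (2.37 − 0.593)(9.8)/(2.37 + 0.593 + 11.10) = 1.238 m/s².
α = a/R = 1.238/0.232 = 5.338 rad/s².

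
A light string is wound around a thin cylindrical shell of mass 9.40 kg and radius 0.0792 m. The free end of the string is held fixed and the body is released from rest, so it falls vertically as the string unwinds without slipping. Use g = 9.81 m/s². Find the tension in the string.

T ≈ 46.1 N

Translation: Mg − T = Ma. Rotation about the center: TR = Iα with I = MR².
With a = αR: T = (I/R²)a = M a, so Mg = (1 + 1.000)Ma.
a = g/(1 + 1.000) = 9.81/2.000 = 4.905 m/s².
T = 1.000·M·a = (1.000)(9.40)(4.905) = 46.11 N.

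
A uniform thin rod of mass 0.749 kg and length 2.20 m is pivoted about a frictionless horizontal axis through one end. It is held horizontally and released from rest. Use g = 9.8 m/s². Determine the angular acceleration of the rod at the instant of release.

α ≈ 6.68 rad/s²

About the pivot, I = (1/3)ML² = (1/3)(0.749)(2.20)² = 1.208 kg·m².
The weight acts at the center, a distance L/2 = 1.100 m from the pivot; τ = Mg(L/2) = 8.074 N·m.
α = τ/I = 8.074/1.208 = 6.682 rad/s².
(Equivalently α = (3g/(2L)) = 6.682 rad/s².)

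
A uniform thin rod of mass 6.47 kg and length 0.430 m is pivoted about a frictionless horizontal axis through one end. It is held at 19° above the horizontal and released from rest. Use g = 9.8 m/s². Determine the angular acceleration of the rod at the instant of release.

α ≈ 32.3 rad/s²

About the pivot, I = (1/3)ML² = (1/3)(6.47)(0.430)² = 0.3988 kg·m².
The weight acts at the center, a distance L/2 = 0.2150 m from the pivot; τ = Mg(L/2) cos 19° = 12.89 N·m.
α = τ/I = 12.89/0.3988 = 32.32 rad/s².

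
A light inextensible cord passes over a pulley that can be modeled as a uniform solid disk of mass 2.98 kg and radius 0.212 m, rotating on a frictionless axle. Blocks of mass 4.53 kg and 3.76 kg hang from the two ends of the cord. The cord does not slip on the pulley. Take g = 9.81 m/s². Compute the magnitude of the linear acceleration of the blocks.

a ≈ 0.772 m/s²

I = ½MR² = (1/2)(2.98)(0.212)² = 0.06697 kg·m².
Heavier block: m₁g − T₁ = m₁a. Lighter block: T₂ − m₂g = m₂a.
Pulley: (T₁ − T₂)R = Iα = I(a/R), so T₁ − T₂ = (I/R²)a = (1/2)M_p a = 1.490·a.
Adding the three: (m₁ − m₂)g = (m₁ + m₂ + 1.490)a, so a = (4.53 − 3.76)(9.81)/(4.53 + 3.76 + 1.490) = 0.7724 m/s².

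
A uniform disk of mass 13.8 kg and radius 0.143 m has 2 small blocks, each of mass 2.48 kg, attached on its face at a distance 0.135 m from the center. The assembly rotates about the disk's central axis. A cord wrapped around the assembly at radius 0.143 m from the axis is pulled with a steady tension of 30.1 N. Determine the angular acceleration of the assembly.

I_disk = ½MR² = ½(13.8)(0.143)² = 0.1411 kg·m².
I_blocks = 2·m·r² = 2(2.48)(0.135)² = 0.09040 kg·m².
Total I = 0.2315 kg·m².
τ = F r = (30.1)(0.143) = 4.304 N·m.
α = τ/I = 4.304/0.2315 = 18.59 rad/s².

α ≈ 18.6 rad/s²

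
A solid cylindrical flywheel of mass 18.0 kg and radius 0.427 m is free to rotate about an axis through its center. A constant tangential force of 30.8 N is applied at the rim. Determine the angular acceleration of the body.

α ≈ 8.01 rad/s²

I = ½MR² = (1/2)(18.0)(0.427)² = 1.641 kg·m².
τ = F R = (30.8)(0.427) = 13.15 N·m.
From τ = Iα: α = 13.15/1.641 = 8.015 rad/s².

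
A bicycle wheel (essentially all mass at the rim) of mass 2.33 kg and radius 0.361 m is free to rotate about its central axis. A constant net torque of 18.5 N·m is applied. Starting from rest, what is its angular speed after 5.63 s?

ω ≈ 343 rad/s

I = MR² = (2.33)(0.361)² = 0.3036 kg·m².
α = τ/I = 18.5/0.3036 = 60.93 rad/s².
ω = ω₀ + αt = 0 + (60.93)(5.63) = 343.0 rad/s.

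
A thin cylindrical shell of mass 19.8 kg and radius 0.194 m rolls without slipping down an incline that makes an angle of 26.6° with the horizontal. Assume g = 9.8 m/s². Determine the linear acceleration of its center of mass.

Translation along the incline: Mg sinθ − f = Ma.
Rotation about the center: fR = Iα with I = MR². No-slip gives a = αR, so f = (I/R²)a = M a.
Substituting: Mg sinθ = (1 + 1.000)Ma, so a = g sinθ/(1 + 1.000) = (9.8) sin 26.6° / 2.000 = 2.194 m/s².

a ≈ 2.19 m/s²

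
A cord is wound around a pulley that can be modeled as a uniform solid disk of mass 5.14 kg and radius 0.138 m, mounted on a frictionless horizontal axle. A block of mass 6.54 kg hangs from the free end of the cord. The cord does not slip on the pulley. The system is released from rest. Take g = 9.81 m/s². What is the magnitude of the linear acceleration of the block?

I = ½MR² = (1/2)(5.14)(0.138)² = 0.04894 kg·m².
Block: mg − T = ma. Pulley: TR = Iα. No-slip: a = αR, so T = (I/R²)a = 2.570·a.
Then mg = (m + 2.570)a, so a = (6.54)(9.81)/(6.54 + 2.570) = 7.043 m/s².

a ≈ 7.04 m/s²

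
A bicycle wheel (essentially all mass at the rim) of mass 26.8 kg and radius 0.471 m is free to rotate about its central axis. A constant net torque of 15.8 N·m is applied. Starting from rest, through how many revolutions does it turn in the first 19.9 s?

≈ 83.7 revolutions

I = MR² = (26.8)(0.471)² = 5.945 kg·m².
α = τ/I = 15.8/5.945 = 2.658 rad/s².
θ = ½αt² = ½(2.658)(19.9)² = 526.2 rad.
Revolutions = θ/(2π) = 83.75.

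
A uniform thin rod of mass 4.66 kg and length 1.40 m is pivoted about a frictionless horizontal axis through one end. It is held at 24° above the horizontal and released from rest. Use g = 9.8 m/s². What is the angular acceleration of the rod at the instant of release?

α ≈ 9.59 rad/s²

About the pivot, I = (1/3)ML² = (1/3)(4.66)(1.40)² = 3.045 kg·m².
The weight acts at the center, a distance L/2 = 0.7000 m from the pivot; τ = Mg(L/2) cos 24° = 29.20 N·m.
α = τ/I = 29.20/3.045 = 9.592 rad/s².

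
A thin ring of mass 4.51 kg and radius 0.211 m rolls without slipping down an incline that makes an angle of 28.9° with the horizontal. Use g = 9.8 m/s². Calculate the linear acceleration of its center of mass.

a ≈ 2.37 m/s²

Translation along the incline: Mg sinθ − f = Ma.
Rotation about the center: fR = Iα with I = MR². No-slip gives a = αR, so f = (I/R²)a = M a.
Substituting: Mg sinθ = (1 + 1.000)Ma, so a = g sinθ/(1 + 1.000) = (9.8) sin 28.9° / 2.000 = 2.368 m/s².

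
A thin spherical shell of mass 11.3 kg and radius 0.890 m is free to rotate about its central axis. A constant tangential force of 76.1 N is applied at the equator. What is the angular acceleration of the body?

α ≈ 11.4 rad/s²

I = (2/3)MR² = (2/3)(11.3)(0.890)² = 5.967 kg·m².
τ = F R = (76.1)(0.890) = 67.73 N·m.
Newton's second law for rotation, τ = Iα, gives α = τ/I = 67.73/5.967 = 11.35 rad/s².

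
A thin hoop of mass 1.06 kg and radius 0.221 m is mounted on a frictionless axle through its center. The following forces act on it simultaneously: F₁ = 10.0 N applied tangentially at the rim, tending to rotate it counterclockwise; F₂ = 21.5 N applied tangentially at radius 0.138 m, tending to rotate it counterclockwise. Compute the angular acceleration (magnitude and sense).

α ≈ 100.0 rad/s², counterclockwise

I = MR² = (1.06)(0.221)² = 0.05177 kg·m².
Taking counterclockwise as positive: τ₁ = +(10.0)(0.221) = +2.210 N·m; τ₂ = +(21.5)(0.138) = +2.967 N·m.
Net torque τ = 5.177 N·m.
α = τ/I = 5.177/0.05177 = 100.00 rad/s².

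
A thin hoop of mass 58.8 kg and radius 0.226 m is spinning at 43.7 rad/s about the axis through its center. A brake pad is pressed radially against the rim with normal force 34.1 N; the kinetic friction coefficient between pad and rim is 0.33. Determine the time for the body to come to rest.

I = MR² = (58.8)(0.226)² = 3.003 kg·m².
Friction force f = μN = (0.33)(34.1) = 11.25 N at the rim; torque magnitude τ = fR = 2.543 N·m, opposing ω.
|α| = τ/I = 2.543/3.003 = 0.8468 rad/s² (deceleration).
0 = ω₀ − |α|t ⇒ t = ω₀/|α| = 43.7/0.8468 = 51.61 s.

t ≈ 51.6 s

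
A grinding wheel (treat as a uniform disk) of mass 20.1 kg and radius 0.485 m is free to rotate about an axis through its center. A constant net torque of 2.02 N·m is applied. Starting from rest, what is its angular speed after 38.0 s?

I = ½MR² = (1/2)(20.1)(0.485)² = 2.364 kg·m².
α = τ/I = 2.02/2.364 = 0.8545 rad/s².
ω = ω₀ + αt = 0 + (0.8545)(38.0) = 32.47 rad/s.

ω ≈ 32.5 rad/s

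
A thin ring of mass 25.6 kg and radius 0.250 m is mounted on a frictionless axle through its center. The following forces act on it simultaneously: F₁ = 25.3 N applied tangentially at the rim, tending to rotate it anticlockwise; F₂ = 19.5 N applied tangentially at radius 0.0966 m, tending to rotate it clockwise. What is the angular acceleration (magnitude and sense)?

α ≈ 2.78 rad/s², anticlockwise

I = MR² = (25.6)(0.250)² = 1.600 kg·m².
Taking anticlockwise as positive: τ₁ = +(25.3)(0.250) = +6.325 N·m; τ₂ = −(19.5)(0.0966) = −1.884 N·m.
Net torque τ = 4.441 N·m.
α = τ/I = 4.441/1.600 = 2.776 rad/s².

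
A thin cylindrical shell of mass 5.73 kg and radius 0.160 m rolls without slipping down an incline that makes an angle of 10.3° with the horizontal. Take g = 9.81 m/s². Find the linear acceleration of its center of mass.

a ≈ 0.877 m/s²

Translation along the incline: Mg sinθ − f = Ma.
Rotation about the center: fR = Iα with I = MR². No-slip gives a = αR, so f = (I/R²)a = M a.
Substituting: Mg sinθ = (1 + 1.000)Ma, so a = g sinθ/(1 + 1.000) = (9.81) sin 10.3° / 2.000 = 0.8770 m/s².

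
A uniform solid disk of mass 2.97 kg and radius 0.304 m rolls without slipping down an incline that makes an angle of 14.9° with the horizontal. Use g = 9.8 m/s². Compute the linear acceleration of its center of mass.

a ≈ 1.68 m/s²

Translation along the incline: Mg sinθ − f = Ma.
Rotation about the center: fR = Iα with I = ½MR². No-slip gives a = αR, so f = (I/R²)a = (1/2)M a.
Substituting: Mg sinθ = (1 + 0.5000)Ma, so a = g sinθ/(1 + 0.5000) = (9.8) sin 14.9° / 1.500 = 1.680 m/s².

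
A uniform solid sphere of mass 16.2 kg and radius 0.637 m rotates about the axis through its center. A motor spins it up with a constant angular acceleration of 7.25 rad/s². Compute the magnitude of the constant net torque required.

τ ≈ 19.1 N·m

I = (2/5)MR² = (2/5)(16.2)(0.637)² = 2.629 kg·m².
τ = Iα = (2.629)(7.250) = 19.06 N·m.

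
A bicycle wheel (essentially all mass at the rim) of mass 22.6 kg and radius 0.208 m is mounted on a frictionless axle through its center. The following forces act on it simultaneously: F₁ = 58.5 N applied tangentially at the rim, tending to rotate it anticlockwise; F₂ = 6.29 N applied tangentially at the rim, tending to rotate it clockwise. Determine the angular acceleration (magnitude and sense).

I = MR² = (22.6)(0.208)² = 0.9778 kg·m².
Taking anticlockwise as positive: τ₁ = +(58.5)(0.208) = +12.17 N·m; τ₂ = −(6.29)(0.208) = −1.308 N·m.
Net torque τ = 10.86 N·m.
α = τ/I = 10.86/0.9778 = 11.11 rad/s².

α ≈ 11.1 rad/s², anticlockwise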